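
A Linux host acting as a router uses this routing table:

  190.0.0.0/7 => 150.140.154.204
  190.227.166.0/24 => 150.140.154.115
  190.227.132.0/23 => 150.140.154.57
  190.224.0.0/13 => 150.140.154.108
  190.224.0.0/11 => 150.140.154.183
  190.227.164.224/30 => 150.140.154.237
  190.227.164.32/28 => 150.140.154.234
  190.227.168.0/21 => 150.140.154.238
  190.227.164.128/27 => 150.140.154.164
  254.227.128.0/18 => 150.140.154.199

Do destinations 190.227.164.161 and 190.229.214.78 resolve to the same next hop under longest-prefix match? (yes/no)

yes

190.227.164.161: longest match 190.224.0.0/13 -> 150.140.154.108
190.229.214.78: longest match 190.224.0.0/13 -> 150.140.154.108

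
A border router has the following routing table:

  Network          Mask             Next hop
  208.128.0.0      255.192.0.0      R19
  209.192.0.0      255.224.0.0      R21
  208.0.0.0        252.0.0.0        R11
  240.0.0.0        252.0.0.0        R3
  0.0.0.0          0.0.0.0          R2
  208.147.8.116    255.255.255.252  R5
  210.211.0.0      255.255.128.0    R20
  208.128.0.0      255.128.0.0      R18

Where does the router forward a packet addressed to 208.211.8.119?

R18

Routes whose prefix contains 208.211.8.119:
  0.0.0.0/0 (default, matches everything) -> R2
  208.0.0.0/6 (208.0.0.0 - 211.255.255.255) -> R11
  208.128.0.0/9 (208.128.0.0 - 208.255.255.255) -> R18
More-specific entries that do NOT match:
  208.147.8.116/30 (208.147.8.116 - 208.147.8.119) does not contain 208.211.8.119
  210.211.0.0/17 (210.211.0.0 - 210.211.127.255) does not contain 208.211.8.119
  209.192.0.0/11 (209.192.0.0 - 209.223.255.255) does not contain 208.211.8.119
  208.128.0.0/10 (208.128.0.0 - 208.191.255.255) does not contain 208.211.8.119
Longest matching prefix is /9 -> next hop R18.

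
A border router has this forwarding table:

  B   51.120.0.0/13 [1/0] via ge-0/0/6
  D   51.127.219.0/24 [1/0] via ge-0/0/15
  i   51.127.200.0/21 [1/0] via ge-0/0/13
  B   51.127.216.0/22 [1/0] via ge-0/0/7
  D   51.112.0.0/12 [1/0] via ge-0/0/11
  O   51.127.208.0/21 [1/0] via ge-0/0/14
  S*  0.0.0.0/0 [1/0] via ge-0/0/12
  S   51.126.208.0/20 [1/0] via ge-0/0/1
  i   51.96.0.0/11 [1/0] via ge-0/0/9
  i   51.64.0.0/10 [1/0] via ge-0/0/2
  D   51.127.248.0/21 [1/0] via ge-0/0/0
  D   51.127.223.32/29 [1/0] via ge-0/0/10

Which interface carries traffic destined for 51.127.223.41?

ge-0/0/6

Routes whose prefix contains 51.127.223.41:
  0.0.0.0/0 (default, matches everything) -> ge-0/0/12
  51.64.0.0/10 (51.64.0.0 - 51.127.255.255) -> ge-0/0/2
  51.96.0.0/11 (51.96.0.0 - 51.127.255.255) -> ge-0/0/9
  51.112.0.0/12 (51.112.0.0 - 51.127.255.255) -> ge-0/0/11
  51.120.0.0/13 (51.120.0.0 - 51.127.255.255) -> ge-0/0/6
More-specific entries that do NOT match:
  51.127.223.32/29 (51.127.223.32 - 51.127.223.39) does not contain 51.127.223.41
  51.127.219.0/24 (51.127.219.0 - 51.127.219.255) does not contain 51.127.223.41
  51.127.216.0/22 (51.127.216.0 - 51.127.219.255) does not contain 51.127.223.41
  51.127.200.0/21 (51.127.200.0 - 51.127.207.255) does not contain 51.127.223.41
  51.127.208.0/21 (51.127.208.0 - 51.127.215.255) does not contain 51.127.223.41
  51.127.248.0/21 (51.127.248.0 - 51.127.255.255) does not contain 51.127.223.41
  51.126.208.0/20 (51.126.208.0 - 51.126.223.255) does not contain 51.127.223.41
Longest matching prefix is /13 -> interface ge-0/0/6.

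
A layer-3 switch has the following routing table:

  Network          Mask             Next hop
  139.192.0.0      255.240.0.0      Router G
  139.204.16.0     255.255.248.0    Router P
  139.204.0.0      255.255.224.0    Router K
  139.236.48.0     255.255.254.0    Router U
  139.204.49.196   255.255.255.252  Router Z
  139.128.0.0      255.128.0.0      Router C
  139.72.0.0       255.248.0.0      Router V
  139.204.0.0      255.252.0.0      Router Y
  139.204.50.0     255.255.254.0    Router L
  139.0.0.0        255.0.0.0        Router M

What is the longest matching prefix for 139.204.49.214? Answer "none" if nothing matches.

139.204.0.0/14

Entries matching 139.204.49.214:
  139.0.0.0/8 (139.0.0.0 - 139.255.255.255)
  139.128.0.0/9 (139.128.0.0 - 139.255.255.255)
  139.192.0.0/12 (139.192.0.0 - 139.207.255.255)
  139.204.0.0/14 (139.204.0.0 - 139.207.255.255)
Most specific is 139.204.0.0/14.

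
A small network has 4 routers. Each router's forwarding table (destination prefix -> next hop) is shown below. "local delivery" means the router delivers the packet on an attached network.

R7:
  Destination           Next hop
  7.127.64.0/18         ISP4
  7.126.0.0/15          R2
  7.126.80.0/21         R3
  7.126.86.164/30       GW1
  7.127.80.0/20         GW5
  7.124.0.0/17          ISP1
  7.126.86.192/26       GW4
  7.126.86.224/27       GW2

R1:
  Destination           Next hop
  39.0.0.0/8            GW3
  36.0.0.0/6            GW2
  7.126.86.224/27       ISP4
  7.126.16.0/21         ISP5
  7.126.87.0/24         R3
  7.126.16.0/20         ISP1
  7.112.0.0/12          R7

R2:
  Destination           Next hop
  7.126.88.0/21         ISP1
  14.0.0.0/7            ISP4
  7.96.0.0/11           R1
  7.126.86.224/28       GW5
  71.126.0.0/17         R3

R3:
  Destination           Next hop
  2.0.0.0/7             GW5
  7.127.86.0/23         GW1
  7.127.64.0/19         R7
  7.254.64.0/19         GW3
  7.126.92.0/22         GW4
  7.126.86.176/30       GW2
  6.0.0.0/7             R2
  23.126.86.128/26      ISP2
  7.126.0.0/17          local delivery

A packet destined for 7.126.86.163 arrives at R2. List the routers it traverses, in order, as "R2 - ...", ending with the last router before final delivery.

At R2: longest match for 7.126.86.163 is 7.96.0.0/11 -> R1
At R1: longest match for 7.126.86.163 is 7.112.0.0/12 -> R7
At R7: longest match for 7.126.86.163 is 7.126.80.0/21 -> R3
At R3: longest match for 7.126.86.163 is 7.126.0.0/17 -> local delivery

R2 - R1 - R7 - R3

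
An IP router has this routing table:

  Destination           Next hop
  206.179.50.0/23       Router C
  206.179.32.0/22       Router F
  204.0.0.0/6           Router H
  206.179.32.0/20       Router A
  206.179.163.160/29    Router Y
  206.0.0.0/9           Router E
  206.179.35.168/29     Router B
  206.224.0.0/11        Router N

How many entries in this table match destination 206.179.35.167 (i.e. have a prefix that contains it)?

3

Prefixes containing 206.179.35.167:
  204.0.0.0/6 (204.0.0.0 - 207.255.255.255)
  206.179.32.0/20 (206.179.32.0 - 206.179.47.255)
  206.179.32.0/22 (206.179.32.0 - 206.179.35.255)
Total matching entries: 3.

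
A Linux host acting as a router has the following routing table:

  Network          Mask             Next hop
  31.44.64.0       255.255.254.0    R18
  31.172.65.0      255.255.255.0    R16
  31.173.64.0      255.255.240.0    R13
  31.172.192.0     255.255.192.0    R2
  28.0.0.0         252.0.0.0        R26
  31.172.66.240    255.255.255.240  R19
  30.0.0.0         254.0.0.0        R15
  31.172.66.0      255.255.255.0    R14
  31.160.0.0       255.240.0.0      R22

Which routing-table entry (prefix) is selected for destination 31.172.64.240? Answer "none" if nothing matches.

Entries matching 31.172.64.240:
  28.0.0.0/6 (28.0.0.0 - 31.255.255.255)
  30.0.0.0/7 (30.0.0.0 - 31.255.255.255)
  31.160.0.0/12 (31.160.0.0 - 31.175.255.255)
Most specific is 31.160.0.0/12.

31.160.0.0/12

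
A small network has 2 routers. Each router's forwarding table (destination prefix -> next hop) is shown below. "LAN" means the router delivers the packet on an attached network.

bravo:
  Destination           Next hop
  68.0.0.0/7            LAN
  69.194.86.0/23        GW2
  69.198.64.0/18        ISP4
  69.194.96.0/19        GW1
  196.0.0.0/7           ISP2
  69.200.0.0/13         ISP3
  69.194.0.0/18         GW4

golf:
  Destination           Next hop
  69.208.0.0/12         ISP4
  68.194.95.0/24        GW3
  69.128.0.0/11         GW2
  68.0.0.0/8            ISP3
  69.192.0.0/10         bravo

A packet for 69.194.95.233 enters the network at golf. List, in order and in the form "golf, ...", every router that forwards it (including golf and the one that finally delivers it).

At golf: longest match for 69.194.95.233 is 69.192.0.0/10 -> bravo
At bravo: longest match for 69.194.95.233 is 68.0.0.0/7 -> LAN

golf, bravo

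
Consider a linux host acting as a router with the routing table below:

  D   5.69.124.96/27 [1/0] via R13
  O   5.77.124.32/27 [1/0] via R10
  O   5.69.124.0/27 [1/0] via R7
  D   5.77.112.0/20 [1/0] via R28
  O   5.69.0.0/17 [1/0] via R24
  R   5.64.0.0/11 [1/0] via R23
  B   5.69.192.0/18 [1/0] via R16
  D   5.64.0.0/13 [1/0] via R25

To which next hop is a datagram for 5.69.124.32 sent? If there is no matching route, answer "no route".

R24

Routes whose prefix contains 5.69.124.32:
  5.64.0.0/11 (5.64.0.0 - 5.95.255.255) -> R23
  5.64.0.0/13 (5.64.0.0 - 5.71.255.255) -> R25
  5.69.0.0/17 (5.69.0.0 - 5.69.127.255) -> R24
More-specific entries that do NOT match:
  5.69.124.96/27 (5.69.124.96 - 5.69.124.127) does not contain 5.69.124.32
  5.77.124.32/27 (5.77.124.32 - 5.77.124.63) does not contain 5.69.124.32
  5.69.124.0/27 (5.69.124.0 - 5.69.124.31) does not contain 5.69.124.32
  5.77.112.0/20 (5.77.112.0 - 5.77.127.255) does not contain 5.69.124.32
  5.69.192.0/18 (5.69.192.0 - 5.69.255.255) does not contain 5.69.124.32
Longest matching prefix is /17 -> next hop R24.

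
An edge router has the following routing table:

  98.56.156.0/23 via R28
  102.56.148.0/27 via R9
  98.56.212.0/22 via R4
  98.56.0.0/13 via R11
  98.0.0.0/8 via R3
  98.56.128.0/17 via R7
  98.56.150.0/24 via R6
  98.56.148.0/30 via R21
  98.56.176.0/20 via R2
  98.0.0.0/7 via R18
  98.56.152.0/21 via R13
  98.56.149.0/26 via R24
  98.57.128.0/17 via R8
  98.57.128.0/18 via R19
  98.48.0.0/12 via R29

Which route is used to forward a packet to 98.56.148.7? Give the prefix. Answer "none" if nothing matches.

98.56.128.0/17

Entries matching 98.56.148.7:
  98.0.0.0/7 (98.0.0.0 - 99.255.255.255)
  98.0.0.0/8 (98.0.0.0 - 98.255.255.255)
  98.48.0.0/12 (98.48.0.0 - 98.63.255.255)
  98.56.0.0/13 (98.56.0.0 - 98.63.255.255)
  98.56.128.0/17 (98.56.128.0 - 98.56.255.255)
Most specific is 98.56.128.0/17.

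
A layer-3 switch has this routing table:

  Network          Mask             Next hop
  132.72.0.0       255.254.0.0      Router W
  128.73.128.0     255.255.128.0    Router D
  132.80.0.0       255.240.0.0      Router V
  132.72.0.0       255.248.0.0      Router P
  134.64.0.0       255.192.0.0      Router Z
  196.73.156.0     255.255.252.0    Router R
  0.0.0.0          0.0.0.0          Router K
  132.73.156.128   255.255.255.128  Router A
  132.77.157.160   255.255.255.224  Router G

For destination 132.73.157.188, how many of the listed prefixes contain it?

3

Prefixes containing 132.73.157.188:
  0.0.0.0/0 (default, matches everything)
  132.72.0.0/13 (132.72.0.0 - 132.79.255.255)
  132.72.0.0/15 (132.72.0.0 - 132.73.255.255)
Total matching entries: 3.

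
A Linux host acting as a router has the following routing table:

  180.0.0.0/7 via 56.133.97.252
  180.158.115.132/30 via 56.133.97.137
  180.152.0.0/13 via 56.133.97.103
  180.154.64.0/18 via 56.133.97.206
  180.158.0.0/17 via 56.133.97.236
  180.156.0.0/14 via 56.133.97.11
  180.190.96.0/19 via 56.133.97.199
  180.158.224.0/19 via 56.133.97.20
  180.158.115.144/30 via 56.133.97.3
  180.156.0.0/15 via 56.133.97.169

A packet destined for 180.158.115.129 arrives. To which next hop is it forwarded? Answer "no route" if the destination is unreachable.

Routes whose prefix contains 180.158.115.129:
  180.0.0.0/7 (180.0.0.0 - 181.255.255.255) -> 56.133.97.252
  180.152.0.0/13 (180.152.0.0 - 180.159.255.255) -> 56.133.97.103
  180.156.0.0/14 (180.156.0.0 - 180.159.255.255) -> 56.133.97.11
  180.158.0.0/17 (180.158.0.0 - 180.158.127.255) -> 56.133.97.236
More-specific entries that do NOT match:
  180.158.115.132/30 (180.158.115.132 - 180.158.115.135) does not contain 180.158.115.129
  180.158.115.144/30 (180.158.115.144 - 180.158.115.147) does not contain 180.158.115.129
  180.190.96.0/19 (180.190.96.0 - 180.190.127.255) does not contain 180.158.115.129
  180.158.224.0/19 (180.158.224.0 - 180.158.255.255) does not contain 180.158.115.129
  180.154.64.0/18 (180.154.64.0 - 180.154.127.255) does not contain 180.158.115.129
Longest matching prefix is /17 -> next hop 56.133.97.236.

56.133.97.236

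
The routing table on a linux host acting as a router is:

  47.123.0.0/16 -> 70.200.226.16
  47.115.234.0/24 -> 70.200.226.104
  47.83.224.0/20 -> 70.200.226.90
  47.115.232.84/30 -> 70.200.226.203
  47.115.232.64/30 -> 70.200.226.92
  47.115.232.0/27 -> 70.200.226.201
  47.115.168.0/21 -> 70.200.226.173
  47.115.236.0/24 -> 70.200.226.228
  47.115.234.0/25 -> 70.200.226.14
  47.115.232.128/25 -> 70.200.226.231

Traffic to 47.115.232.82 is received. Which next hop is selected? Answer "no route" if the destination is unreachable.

no route

No entry's prefix contains 47.115.232.82; there is no default route.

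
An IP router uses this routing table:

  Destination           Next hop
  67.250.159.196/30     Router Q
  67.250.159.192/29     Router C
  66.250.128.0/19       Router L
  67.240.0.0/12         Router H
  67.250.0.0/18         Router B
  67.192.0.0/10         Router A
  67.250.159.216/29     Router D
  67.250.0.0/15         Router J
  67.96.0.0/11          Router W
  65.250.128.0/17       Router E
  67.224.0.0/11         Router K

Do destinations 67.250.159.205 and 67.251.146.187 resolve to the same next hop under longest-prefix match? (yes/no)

yes

67.250.159.205: longest match 67.250.0.0/15 -> Router J
67.251.146.187: longest match 67.250.0.0/15 -> Router J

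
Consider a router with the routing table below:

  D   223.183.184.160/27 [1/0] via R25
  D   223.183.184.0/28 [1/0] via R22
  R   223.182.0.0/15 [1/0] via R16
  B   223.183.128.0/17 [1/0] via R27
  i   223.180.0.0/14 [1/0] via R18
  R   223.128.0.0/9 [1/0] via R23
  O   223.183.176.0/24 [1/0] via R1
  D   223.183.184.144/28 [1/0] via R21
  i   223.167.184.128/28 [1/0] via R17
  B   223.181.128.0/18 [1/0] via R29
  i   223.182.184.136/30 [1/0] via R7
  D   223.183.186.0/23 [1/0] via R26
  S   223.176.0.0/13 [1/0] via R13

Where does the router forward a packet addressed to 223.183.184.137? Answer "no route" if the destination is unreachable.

R27

Routes whose prefix contains 223.183.184.137:
  223.128.0.0/9 (223.128.0.0 - 223.255.255.255) -> R23
  223.176.0.0/13 (223.176.0.0 - 223.183.255.255) -> R13
  223.180.0.0/14 (223.180.0.0 - 223.183.255.255) -> R18
  223.182.0.0/15 (223.182.0.0 - 223.183.255.255) -> R16
  223.183.128.0/17 (223.183.128.0 - 223.183.255.255) -> R27
More-specific entries that do NOT match:
  223.182.184.136/30 (223.182.184.136 - 223.182.184.139) does not contain 223.183.184.137
  223.183.184.0/28 (223.183.184.0 - 223.183.184.15) does not contain 223.183.184.137
  223.183.184.144/28 (223.183.184.144 - 223.183.184.159) does not contain 223.183.184.137
  223.167.184.128/28 (223.167.184.128 - 223.167.184.143) does not contain 223.183.184.137
  223.183.184.160/27 (223.183.184.160 - 223.183.184.191) does not contain 223.183.184.137
  223.183.176.0/24 (223.183.176.0 - 223.183.176.255) does not contain 223.183.184.137
  223.183.186.0/23 (223.183.186.0 - 223.183.187.255) does not contain 223.183.184.137
  223.181.128.0/18 (223.181.128.0 - 223.181.191.255) does not contain 223.183.184.137
Longest matching prefix is /17 -> next hop R27.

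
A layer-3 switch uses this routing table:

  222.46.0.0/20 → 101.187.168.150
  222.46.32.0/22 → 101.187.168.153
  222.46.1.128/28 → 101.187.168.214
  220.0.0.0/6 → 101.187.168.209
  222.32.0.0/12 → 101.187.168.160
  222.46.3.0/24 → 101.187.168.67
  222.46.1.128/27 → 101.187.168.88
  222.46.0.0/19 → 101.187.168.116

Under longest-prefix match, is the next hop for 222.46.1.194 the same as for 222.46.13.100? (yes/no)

222.46.1.194: longest match 222.46.0.0/20 -> 101.187.168.150
222.46.13.100: longest match 222.46.0.0/20 -> 101.187.168.150

yes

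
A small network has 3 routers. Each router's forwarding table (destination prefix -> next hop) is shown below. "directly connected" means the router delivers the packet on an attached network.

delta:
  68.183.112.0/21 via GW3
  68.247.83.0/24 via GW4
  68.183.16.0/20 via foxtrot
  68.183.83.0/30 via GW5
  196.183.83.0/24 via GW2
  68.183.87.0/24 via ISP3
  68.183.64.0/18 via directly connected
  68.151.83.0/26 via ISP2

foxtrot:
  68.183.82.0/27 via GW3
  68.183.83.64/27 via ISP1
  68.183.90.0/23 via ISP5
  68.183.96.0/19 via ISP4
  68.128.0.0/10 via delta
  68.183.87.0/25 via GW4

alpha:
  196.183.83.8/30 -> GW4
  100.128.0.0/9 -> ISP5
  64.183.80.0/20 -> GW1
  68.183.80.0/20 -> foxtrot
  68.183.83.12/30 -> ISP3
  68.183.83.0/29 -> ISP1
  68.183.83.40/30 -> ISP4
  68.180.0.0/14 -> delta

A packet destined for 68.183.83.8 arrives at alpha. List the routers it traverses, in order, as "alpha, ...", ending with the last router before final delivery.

At alpha: longest match for 68.183.83.8 is 68.183.80.0/20 -> foxtrot
At foxtrot: longest match for 68.183.83.8 is 68.128.0.0/10 -> delta
At delta: longest match for 68.183.83.8 is 68.183.64.0/18 -> directly connected

alpha, foxtrot, delta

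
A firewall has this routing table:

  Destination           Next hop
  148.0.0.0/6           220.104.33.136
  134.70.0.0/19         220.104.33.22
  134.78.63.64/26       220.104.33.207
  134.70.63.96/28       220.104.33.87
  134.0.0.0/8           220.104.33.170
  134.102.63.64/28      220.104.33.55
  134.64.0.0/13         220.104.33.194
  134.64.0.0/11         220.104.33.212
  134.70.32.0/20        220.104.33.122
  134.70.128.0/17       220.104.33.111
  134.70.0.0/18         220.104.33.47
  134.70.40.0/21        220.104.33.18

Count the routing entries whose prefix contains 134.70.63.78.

Prefixes containing 134.70.63.78:
  134.0.0.0/8 (134.0.0.0 - 134.255.255.255)
  134.64.0.0/11 (134.64.0.0 - 134.95.255.255)
  134.64.0.0/13 (134.64.0.0 - 134.71.255.255)
  134.70.0.0/18 (134.70.0.0 - 134.70.63.255)
Total matching entries: 4.

4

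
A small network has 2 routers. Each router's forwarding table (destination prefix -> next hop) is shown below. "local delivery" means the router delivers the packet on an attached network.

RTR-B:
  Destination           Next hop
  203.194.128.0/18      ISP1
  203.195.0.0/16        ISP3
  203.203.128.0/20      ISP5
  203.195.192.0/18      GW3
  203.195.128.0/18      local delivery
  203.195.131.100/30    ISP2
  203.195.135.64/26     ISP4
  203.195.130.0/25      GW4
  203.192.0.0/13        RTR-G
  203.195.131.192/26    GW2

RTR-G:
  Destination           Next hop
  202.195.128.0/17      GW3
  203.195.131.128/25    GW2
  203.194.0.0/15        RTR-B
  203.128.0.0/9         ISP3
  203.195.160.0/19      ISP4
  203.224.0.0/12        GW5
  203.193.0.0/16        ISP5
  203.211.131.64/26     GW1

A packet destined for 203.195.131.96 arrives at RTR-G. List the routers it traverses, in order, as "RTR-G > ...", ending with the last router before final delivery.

At RTR-G: longest match for 203.195.131.96 is 203.194.0.0/15 -> RTR-B
At RTR-B: longest match for 203.195.131.96 is 203.195.128.0/18 -> local delivery

RTR-G > RTR-B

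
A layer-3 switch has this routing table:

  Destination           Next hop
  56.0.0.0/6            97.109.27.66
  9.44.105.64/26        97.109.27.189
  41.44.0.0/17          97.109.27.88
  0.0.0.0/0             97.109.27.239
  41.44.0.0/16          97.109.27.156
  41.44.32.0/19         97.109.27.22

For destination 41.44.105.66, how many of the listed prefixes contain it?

3

Prefixes containing 41.44.105.66:
  0.0.0.0/0 (default, matches everything)
  41.44.0.0/16 (41.44.0.0 - 41.44.255.255)
  41.44.0.0/17 (41.44.0.0 - 41.44.127.255)
Total matching entries: 3.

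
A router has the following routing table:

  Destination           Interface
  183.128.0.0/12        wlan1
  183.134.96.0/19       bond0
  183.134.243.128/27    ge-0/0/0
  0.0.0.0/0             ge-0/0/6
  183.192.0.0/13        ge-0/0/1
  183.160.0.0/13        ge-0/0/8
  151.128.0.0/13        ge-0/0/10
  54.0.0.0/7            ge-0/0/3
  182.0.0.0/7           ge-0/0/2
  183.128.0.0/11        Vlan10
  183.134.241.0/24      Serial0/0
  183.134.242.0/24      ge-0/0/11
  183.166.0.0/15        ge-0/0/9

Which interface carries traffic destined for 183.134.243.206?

wlan1

Routes whose prefix contains 183.134.243.206:
  0.0.0.0/0 (default, matches everything) -> ge-0/0/6
  182.0.0.0/7 (182.0.0.0 - 183.255.255.255) -> ge-0/0/2
  183.128.0.0/11 (183.128.0.0 - 183.159.255.255) -> Vlan10
  183.128.0.0/12 (183.128.0.0 - 183.143.255.255) -> wlan1
More-specific entries that do NOT match:
  183.134.243.128/27 (183.134.243.128 - 183.134.243.159) does not contain 183.134.243.206
  183.134.241.0/24 (183.134.241.0 - 183.134.241.255) does not contain 183.134.243.206
  183.134.242.0/24 (183.134.242.0 - 183.134.242.255) does not contain 183.134.243.206
  183.134.96.0/19 (183.134.96.0 - 183.134.127.255) does not contain 183.134.243.206
  183.166.0.0/15 (183.166.0.0 - 183.167.255.255) does not contain 183.134.243.206
  183.192.0.0/13 (183.192.0.0 - 183.199.255.255) does not contain 183.134.243.206
  183.160.0.0/13 (183.160.0.0 - 183.167.255.255) does not contain 183.134.243.206
  151.128.0.0/13 (151.128.0.0 - 151.135.255.255) does not contain 183.134.243.206
Longest matching prefix is /12 -> interface wlan1.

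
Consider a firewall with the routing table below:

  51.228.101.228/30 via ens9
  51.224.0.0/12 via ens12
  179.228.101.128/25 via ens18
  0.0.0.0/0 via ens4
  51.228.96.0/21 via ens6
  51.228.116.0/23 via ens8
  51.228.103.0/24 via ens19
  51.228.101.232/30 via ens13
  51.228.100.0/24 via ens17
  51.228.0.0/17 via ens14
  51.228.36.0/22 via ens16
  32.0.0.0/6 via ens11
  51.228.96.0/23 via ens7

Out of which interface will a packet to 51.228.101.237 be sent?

ens6

Routes whose prefix contains 51.228.101.237:
  0.0.0.0/0 (default, matches everything) -> ens4
  51.224.0.0/12 (51.224.0.0 - 51.239.255.255) -> ens12
  51.228.0.0/17 (51.228.0.0 - 51.228.127.255) -> ens14
  51.228.96.0/21 (51.228.96.0 - 51.228.103.255) -> ens6
More-specific entries that do NOT match:
  51.228.101.228/30 (51.228.101.228 - 51.228.101.231) does not contain 51.228.101.237
  51.228.101.232/30 (51.228.101.232 - 51.228.101.235) does not contain 51.228.101.237
  179.228.101.128/25 (179.228.101.128 - 179.228.101.255) does not contain 51.228.101.237
  51.228.103.0/24 (51.228.103.0 - 51.228.103.255) does not contain 51.228.101.237
  51.228.100.0/24 (51.228.100.0 - 51.228.100.255) does not contain 51.228.101.237
  51.228.116.0/23 (51.228.116.0 - 51.228.117.255) does not contain 51.228.101.237
  51.228.96.0/23 (51.228.96.0 - 51.228.97.255) does not contain 51.228.101.237
  51.228.36.0/22 (51.228.36.0 - 51.228.39.255) does not contain 51.228.101.237
Longest matching prefix is /21 -> interface ens6.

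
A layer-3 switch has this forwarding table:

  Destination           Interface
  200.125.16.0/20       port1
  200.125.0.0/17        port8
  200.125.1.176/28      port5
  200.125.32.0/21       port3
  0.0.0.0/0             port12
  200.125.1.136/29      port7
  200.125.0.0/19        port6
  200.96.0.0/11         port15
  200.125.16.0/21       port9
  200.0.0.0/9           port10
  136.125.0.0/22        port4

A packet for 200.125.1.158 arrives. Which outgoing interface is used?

Routes whose prefix contains 200.125.1.158:
  0.0.0.0/0 (default, matches everything) -> port12
  200.0.0.0/9 (200.0.0.0 - 200.127.255.255) -> port10
  200.96.0.0/11 (200.96.0.0 - 200.127.255.255) -> port15
  200.125.0.0/17 (200.125.0.0 - 200.125.127.255) -> port8
  200.125.0.0/19 (200.125.0.0 - 200.125.31.255) -> port6
More-specific entries that do NOT match:
  200.125.1.136/29 (200.125.1.136 - 200.125.1.143) does not contain 200.125.1.158
  200.125.1.176/28 (200.125.1.176 - 200.125.1.191) does not contain 200.125.1.158
  136.125.0.0/22 (136.125.0.0 - 136.125.3.255) does not contain 200.125.1.158
  200.125.32.0/21 (200.125.32.0 - 200.125.39.255) does not contain 200.125.1.158
  200.125.16.0/21 (200.125.16.0 - 200.125.23.255) does not contain 200.125.1.158
  200.125.16.0/20 (200.125.16.0 - 200.125.31.255) does not contain 200.125.1.158
Longest matching prefix is /19 -> interface port6.

port6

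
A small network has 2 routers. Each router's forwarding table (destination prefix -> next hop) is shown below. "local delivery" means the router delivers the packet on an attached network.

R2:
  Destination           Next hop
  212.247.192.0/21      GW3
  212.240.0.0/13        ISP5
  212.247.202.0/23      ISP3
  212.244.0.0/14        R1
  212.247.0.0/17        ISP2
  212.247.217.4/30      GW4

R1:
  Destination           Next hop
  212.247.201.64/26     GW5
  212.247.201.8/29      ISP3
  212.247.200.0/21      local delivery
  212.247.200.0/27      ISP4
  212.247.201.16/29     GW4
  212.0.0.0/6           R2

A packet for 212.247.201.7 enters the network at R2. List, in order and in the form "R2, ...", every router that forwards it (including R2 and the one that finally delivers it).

R2, R1

At R2: longest match for 212.247.201.7 is 212.244.0.0/14 -> R1
At R1: longest match for 212.247.201.7 is 212.247.200.0/21 -> local delivery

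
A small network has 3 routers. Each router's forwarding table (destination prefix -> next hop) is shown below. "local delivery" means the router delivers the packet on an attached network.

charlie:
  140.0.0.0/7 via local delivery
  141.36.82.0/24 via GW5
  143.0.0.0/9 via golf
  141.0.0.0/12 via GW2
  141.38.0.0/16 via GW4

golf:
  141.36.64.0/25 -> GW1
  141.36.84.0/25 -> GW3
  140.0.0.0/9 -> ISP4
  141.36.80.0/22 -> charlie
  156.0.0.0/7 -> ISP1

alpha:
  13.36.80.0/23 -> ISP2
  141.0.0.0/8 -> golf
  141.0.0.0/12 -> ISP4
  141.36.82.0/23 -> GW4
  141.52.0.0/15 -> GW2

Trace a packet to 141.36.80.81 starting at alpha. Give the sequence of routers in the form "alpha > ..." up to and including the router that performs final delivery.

At alpha: longest match for 141.36.80.81 is 141.0.0.0/8 -> golf
At golf: longest match for 141.36.80.81 is 141.36.80.0/22 -> charlie
At charlie: longest match for 141.36.80.81 is 140.0.0.0/7 -> local delivery

alpha > golf > charlie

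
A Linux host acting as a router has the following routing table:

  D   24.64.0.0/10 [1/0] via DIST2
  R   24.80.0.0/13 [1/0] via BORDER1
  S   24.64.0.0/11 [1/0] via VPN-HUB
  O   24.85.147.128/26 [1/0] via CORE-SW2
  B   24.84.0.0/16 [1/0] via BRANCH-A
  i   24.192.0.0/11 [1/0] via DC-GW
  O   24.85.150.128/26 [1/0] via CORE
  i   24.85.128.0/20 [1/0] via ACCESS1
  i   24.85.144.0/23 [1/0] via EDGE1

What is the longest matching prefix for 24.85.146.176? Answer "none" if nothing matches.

24.80.0.0/13

Entries matching 24.85.146.176:
  24.64.0.0/10 (24.64.0.0 - 24.127.255.255)
  24.64.0.0/11 (24.64.0.0 - 24.95.255.255)
  24.80.0.0/13 (24.80.0.0 - 24.87.255.255)
Most specific is 24.80.0.0/13.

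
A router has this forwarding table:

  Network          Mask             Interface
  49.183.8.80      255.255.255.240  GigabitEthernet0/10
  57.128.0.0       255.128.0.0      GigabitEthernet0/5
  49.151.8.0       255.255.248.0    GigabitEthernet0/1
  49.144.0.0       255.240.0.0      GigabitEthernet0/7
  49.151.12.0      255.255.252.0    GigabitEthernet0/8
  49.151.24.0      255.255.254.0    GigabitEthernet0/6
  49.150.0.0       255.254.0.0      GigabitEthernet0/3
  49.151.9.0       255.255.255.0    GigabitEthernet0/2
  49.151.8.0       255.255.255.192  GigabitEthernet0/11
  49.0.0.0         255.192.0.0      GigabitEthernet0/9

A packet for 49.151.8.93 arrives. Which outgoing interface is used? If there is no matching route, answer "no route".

GigabitEthernet0/1

Routes whose prefix contains 49.151.8.93:
  49.144.0.0/12 (49.144.0.0 - 49.159.255.255) -> GigabitEthernet0/7
  49.150.0.0/15 (49.150.0.0 - 49.151.255.255) -> GigabitEthernet0/3
  49.151.8.0/21 (49.151.8.0 - 49.151.15.255) -> GigabitEthernet0/1
More-specific entries that do NOT match:
  49.183.8.80/28 (49.183.8.80 - 49.183.8.95) does not contain 49.151.8.93
  49.151.8.0/26 (49.151.8.0 - 49.151.8.63) does not contain 49.151.8.93
  49.151.9.0/24 (49.151.9.0 - 49.151.9.255) does not contain 49.151.8.93
  49.151.24.0/23 (49.151.24.0 - 49.151.25.255) does not contain 49.151.8.93
  49.151.12.0/22 (49.151.12.0 - 49.151.15.255) does not contain 49.151.8.93
Longest matching prefix is /21 -> interface GigabitEthernet0/1.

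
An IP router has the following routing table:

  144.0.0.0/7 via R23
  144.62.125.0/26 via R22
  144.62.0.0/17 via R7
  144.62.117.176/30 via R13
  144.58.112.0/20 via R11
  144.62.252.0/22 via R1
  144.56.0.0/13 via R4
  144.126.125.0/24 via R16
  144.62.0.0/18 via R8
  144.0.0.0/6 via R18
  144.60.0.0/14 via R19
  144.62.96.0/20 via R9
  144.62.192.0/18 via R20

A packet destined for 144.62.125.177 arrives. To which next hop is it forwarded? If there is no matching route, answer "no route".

Routes whose prefix contains 144.62.125.177:
  144.0.0.0/6 (144.0.0.0 - 147.255.255.255) -> R18
  144.0.0.0/7 (144.0.0.0 - 145.255.255.255) -> R23
  144.56.0.0/13 (144.56.0.0 - 144.63.255.255) -> R4
  144.60.0.0/14 (144.60.0.0 - 144.63.255.255) -> R19
  144.62.0.0/17 (144.62.0.0 - 144.62.127.255) -> R7
More-specific entries that do NOT match:
  144.62.117.176/30 (144.62.117.176 - 144.62.117.179) does not contain 144.62.125.177
  144.62.125.0/26 (144.62.125.0 - 144.62.125.63) does not contain 144.62.125.177
  144.126.125.0/24 (144.126.125.0 - 144.126.125.255) does not contain 144.62.125.177
  144.62.252.0/22 (144.62.252.0 - 144.62.255.255) does not contain 144.62.125.177
  144.58.112.0/20 (144.58.112.0 - 144.58.127.255) does not contain 144.62.125.177
  144.62.96.0/20 (144.62.96.0 - 144.62.111.255) does not contain 144.62.125.177
  144.62.0.0/18 (144.62.0.0 - 144.62.63.255) does not contain 144.62.125.177
  144.62.192.0/18 (144.62.192.0 - 144.62.255.255) does not contain 144.62.125.177
Longest matching prefix is /17 -> next hop R7.

R7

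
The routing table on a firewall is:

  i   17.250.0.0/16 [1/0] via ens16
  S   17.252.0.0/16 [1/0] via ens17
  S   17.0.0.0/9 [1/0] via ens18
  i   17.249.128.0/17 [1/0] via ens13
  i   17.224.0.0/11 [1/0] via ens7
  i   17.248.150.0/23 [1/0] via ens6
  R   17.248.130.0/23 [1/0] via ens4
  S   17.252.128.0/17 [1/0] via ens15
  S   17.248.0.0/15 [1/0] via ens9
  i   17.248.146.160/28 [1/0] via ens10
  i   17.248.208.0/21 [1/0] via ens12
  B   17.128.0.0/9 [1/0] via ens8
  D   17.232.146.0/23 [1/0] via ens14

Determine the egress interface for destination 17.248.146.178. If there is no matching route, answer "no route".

Routes whose prefix contains 17.248.146.178:
  17.128.0.0/9 (17.128.0.0 - 17.255.255.255) -> ens8
  17.224.0.0/11 (17.224.0.0 - 17.255.255.255) -> ens7
  17.248.0.0/15 (17.248.0.0 - 17.249.255.255) -> ens9
More-specific entries that do NOT match:
  17.248.146.160/28 (17.248.146.160 - 17.248.146.175) does not contain 17.248.146.178
  17.248.150.0/23 (17.248.150.0 - 17.248.151.255) does not contain 17.248.146.178
  17.248.130.0/23 (17.248.130.0 - 17.248.131.255) does not contain 17.248.146.178
  17.232.146.0/23 (17.232.146.0 - 17.232.147.255) does not contain 17.248.146.178
  17.248.208.0/21 (17.248.208.0 - 17.248.215.255) does not contain 17.248.146.178
  17.249.128.0/17 (17.249.128.0 - 17.249.255.255) does not contain 17.248.146.178
  17.252.128.0/17 (17.252.128.0 - 17.252.255.255) does not contain 17.248.146.178
  17.250.0.0/16 (17.250.0.0 - 17.250.255.255) does not contain 17.248.146.178
  17.252.0.0/16 (17.252.0.0 - 17.252.255.255) does not contain 17.248.146.178
Longest matching prefix is /15 -> interface ens9.

ens9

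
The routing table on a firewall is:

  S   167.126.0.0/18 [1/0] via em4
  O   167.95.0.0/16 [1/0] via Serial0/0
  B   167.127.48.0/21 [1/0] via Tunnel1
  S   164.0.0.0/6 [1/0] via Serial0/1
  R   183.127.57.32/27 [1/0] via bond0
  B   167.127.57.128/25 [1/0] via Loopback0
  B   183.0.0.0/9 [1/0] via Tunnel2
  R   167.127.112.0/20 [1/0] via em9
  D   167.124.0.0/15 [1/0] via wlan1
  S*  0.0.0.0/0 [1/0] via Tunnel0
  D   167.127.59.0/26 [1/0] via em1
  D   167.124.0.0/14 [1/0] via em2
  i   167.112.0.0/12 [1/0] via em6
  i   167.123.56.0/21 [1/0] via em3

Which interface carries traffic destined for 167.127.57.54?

Routes whose prefix contains 167.127.57.54:
  0.0.0.0/0 (default, matches everything) -> Tunnel0
  164.0.0.0/6 (164.0.0.0 - 167.255.255.255) -> Serial0/1
  167.112.0.0/12 (167.112.0.0 - 167.127.255.255) -> em6
  167.124.0.0/14 (167.124.0.0 - 167.127.255.255) -> em2
More-specific entries that do NOT match:
  183.127.57.32/27 (183.127.57.32 - 183.127.57.63) does not contain 167.127.57.54
  167.127.59.0/26 (167.127.59.0 - 167.127.59.63) does not contain 167.127.57.54
  167.127.57.128/25 (167.127.57.128 - 167.127.57.255) does not contain 167.127.57.54
  167.127.48.0/21 (167.127.48.0 - 167.127.55.255) does not contain 167.127.57.54
  167.123.56.0/21 (167.123.56.0 - 167.123.63.255) does not contain 167.127.57.54
  167.127.112.0/20 (167.127.112.0 - 167.127.127.255) does not contain 167.127.57.54
  167.126.0.0/18 (167.126.0.0 - 167.126.63.255) does not contain 167.127.57.54
  167.95.0.0/16 (167.95.0.0 - 167.95.255.255) does not contain 167.127.57.54
  167.124.0.0/15 (167.124.0.0 - 167.125.255.255) does not contain 167.127.57.54
Longest matching prefix is /14 -> interface em2.

em2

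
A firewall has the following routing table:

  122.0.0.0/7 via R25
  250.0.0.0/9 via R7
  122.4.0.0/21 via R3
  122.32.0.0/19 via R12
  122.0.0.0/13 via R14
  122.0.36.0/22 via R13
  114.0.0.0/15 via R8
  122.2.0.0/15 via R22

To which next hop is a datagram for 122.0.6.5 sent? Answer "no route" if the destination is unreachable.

Routes whose prefix contains 122.0.6.5:
  122.0.0.0/7 (122.0.0.0 - 123.255.255.255) -> R25
  122.0.0.0/13 (122.0.0.0 - 122.7.255.255) -> R14
More-specific entries that do NOT match:
  122.0.36.0/22 (122.0.36.0 - 122.0.39.255) does not contain 122.0.6.5
  122.4.0.0/21 (122.4.0.0 - 122.4.7.255) does not contain 122.0.6.5
  122.32.0.0/19 (122.32.0.0 - 122.32.31.255) does not contain 122.0.6.5
  114.0.0.0/15 (114.0.0.0 - 114.1.255.255) does not contain 122.0.6.5
  122.2.0.0/15 (122.2.0.0 - 122.3.255.255) does not contain 122.0.6.5
Longest matching prefix is /13 -> next hop R14.

R14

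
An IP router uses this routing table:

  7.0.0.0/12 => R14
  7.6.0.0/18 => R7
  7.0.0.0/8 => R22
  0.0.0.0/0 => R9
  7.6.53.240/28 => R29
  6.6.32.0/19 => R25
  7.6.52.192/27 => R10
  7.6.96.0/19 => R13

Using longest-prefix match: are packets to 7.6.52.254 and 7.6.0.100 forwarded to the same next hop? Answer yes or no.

yes

7.6.52.254: longest match 7.6.0.0/18 -> R7
7.6.0.100: longest match 7.6.0.0/18 -> R7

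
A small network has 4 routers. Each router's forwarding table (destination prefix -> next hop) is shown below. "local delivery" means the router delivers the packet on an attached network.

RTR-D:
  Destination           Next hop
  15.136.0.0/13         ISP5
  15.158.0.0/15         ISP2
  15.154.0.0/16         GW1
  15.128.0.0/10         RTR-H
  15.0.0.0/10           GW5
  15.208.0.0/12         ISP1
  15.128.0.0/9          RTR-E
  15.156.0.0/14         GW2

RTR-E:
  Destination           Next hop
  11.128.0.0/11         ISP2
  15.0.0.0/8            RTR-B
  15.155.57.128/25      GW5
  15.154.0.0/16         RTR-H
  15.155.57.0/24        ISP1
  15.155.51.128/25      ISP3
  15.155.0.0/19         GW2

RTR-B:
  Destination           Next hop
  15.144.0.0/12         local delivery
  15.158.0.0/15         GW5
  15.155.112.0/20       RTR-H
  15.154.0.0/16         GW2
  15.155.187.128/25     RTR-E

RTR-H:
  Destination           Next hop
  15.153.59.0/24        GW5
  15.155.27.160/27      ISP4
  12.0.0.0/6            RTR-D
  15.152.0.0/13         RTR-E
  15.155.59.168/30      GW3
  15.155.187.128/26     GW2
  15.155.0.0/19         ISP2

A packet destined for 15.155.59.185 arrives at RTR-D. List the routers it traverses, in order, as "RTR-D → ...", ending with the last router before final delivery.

RTR-D → RTR-H → RTR-E → RTR-B

At RTR-D: longest match for 15.155.59.185 is 15.128.0.0/10 -> RTR-H
At RTR-H: longest match for 15.155.59.185 is 15.152.0.0/13 -> RTR-E
At RTR-E: longest match for 15.155.59.185 is 15.0.0.0/8 -> RTR-B
At RTR-B: longest match for 15.155.59.185 is 15.144.0.0/12 -> local delivery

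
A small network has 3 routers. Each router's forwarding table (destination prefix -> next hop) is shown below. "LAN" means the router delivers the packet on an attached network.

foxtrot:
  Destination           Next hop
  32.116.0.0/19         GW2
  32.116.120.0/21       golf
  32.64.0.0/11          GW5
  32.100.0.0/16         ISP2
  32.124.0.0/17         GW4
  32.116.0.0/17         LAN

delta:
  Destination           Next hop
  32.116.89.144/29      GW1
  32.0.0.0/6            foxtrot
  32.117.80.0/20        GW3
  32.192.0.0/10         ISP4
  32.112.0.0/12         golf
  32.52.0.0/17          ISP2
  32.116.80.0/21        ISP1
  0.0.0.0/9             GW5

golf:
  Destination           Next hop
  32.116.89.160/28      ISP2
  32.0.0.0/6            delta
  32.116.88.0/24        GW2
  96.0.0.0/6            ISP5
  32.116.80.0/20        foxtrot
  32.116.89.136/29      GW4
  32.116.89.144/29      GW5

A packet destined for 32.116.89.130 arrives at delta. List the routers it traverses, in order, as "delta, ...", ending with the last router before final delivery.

At delta: longest match for 32.116.89.130 is 32.112.0.0/12 -> golf
At golf: longest match for 32.116.89.130 is 32.116.80.0/20 -> foxtrot
At foxtrot: longest match for 32.116.89.130 is 32.116.0.0/17 -> LAN

delta, golf, foxtrot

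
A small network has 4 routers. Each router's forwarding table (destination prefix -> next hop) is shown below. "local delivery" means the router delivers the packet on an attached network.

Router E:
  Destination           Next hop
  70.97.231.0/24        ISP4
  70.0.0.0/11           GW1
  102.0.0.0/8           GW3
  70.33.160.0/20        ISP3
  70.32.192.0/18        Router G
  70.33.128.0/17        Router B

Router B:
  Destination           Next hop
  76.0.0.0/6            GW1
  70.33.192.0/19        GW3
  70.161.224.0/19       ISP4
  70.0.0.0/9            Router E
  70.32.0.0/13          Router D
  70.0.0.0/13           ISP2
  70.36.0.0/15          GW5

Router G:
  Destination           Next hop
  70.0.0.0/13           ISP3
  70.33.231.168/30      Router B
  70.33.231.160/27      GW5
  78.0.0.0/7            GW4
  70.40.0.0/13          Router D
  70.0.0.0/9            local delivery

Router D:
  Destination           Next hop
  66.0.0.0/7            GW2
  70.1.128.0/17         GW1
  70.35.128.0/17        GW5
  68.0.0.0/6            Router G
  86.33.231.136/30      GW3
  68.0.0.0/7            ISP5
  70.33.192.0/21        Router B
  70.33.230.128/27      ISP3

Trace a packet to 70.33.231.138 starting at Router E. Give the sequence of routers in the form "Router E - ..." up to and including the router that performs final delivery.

At Router E: longest match for 70.33.231.138 is 70.33.128.0/17 -> Router B
At Router B: longest match for 70.33.231.138 is 70.32.0.0/13 -> Router D
At Router D: longest match for 70.33.231.138 is 68.0.0.0/6 -> Router G
At Router G: longest match for 70.33.231.138 is 70.0.0.0/9 -> local delivery

Router E - Router B - Router D - Router G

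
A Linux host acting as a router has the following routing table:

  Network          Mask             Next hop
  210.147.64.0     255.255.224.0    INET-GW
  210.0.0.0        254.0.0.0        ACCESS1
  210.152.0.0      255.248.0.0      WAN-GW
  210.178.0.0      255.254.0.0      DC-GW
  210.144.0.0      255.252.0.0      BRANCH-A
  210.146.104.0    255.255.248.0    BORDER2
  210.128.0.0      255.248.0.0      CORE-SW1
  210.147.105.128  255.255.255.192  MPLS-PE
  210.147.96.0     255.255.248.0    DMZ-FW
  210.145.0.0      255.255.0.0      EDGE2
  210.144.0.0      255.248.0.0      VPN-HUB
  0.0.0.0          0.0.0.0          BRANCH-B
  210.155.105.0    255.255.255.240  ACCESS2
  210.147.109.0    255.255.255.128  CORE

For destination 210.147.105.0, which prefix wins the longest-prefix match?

Entries matching 210.147.105.0:
  0.0.0.0/0 (default, matches everything)
  210.0.0.0/7 (210.0.0.0 - 211.255.255.255)
  210.144.0.0/13 (210.144.0.0 - 210.151.255.255)
  210.144.0.0/14 (210.144.0.0 - 210.147.255.255)
Most specific is 210.144.0.0/14.

210.144.0.0/14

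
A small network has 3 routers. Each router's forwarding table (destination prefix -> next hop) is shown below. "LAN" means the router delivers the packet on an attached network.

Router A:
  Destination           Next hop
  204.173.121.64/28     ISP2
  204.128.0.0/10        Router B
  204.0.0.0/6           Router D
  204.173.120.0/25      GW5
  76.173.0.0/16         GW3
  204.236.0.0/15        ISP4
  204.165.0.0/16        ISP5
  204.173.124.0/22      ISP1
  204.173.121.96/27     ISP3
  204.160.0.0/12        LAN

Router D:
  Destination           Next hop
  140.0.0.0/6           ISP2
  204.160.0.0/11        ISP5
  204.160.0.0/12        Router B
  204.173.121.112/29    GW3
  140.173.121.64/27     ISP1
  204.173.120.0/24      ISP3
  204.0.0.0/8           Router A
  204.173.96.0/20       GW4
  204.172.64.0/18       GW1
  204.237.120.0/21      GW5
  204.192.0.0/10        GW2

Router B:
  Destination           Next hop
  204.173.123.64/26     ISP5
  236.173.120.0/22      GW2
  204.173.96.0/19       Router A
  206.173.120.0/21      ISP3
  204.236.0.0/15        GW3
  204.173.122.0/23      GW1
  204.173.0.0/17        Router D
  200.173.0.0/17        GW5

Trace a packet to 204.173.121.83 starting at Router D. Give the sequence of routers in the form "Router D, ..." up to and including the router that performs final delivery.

Router D, Router B, Router A

At Router D: longest match for 204.173.121.83 is 204.160.0.0/12 -> Router B
At Router B: longest match for 204.173.121.83 is 204.173.96.0/19 -> Router A
At Router A: longest match for 204.173.121.83 is 204.160.0.0/12 -> LAN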